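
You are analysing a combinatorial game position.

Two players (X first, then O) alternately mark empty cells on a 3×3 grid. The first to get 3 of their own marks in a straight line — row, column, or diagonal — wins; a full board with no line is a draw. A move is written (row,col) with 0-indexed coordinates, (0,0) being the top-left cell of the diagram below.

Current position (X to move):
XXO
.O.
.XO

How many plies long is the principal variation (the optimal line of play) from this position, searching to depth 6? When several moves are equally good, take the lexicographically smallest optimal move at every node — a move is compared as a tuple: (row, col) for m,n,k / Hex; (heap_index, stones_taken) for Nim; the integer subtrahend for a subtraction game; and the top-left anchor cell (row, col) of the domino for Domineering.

[XXO/.O./.XO] X move#1: (1,0):-1/XXO/XO./.XO*, (1,2):-1/XXO/.OX/.XO, (2,0):-1/XXO/.O./XXO
[XXO/XO./.XO] O move#2: (1,2):+1/XXO/XOO/.XO*, (2,0):+1/XXO/XO./OXO
[XXO/XOO/.XO] end (terminal -1, X#3); searched XXO/.O./.XO to 6

PV length from [XXO/.O./.XO]: 2 plies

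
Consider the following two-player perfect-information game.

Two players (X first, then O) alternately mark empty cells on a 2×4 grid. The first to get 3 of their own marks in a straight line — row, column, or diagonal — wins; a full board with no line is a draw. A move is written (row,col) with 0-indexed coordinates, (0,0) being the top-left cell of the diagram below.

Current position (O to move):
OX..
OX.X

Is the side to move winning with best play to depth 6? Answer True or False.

ply 1, O at OX../OX.X | (0,2)=-1→OXO./OX.X; (0,3)=-1→OX.O/OX.X; (1,2)=+0→OX../OXOX*
ply 2, X at OX../OXOX | (0,2)=+0→OXX./OXOX*; (0,3)=+0→OX.X/OXOX
ply 3, O at OXX./OXOX | (0,3)=+0→OXXO/OXOX*
ply 4: OXXO/OXOX is terminal +0 (X); from OX../OX.X depth 6

O winning at [OX../OX.X]: False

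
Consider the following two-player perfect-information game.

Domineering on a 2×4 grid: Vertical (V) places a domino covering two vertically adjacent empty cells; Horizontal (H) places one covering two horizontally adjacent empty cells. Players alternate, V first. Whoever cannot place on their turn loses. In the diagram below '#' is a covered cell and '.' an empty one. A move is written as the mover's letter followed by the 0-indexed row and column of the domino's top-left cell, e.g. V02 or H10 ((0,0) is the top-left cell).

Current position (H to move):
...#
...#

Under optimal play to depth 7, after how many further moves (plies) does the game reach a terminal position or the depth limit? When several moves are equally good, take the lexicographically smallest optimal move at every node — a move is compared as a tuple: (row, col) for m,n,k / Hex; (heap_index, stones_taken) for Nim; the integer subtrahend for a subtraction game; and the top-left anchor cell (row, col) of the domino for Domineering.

p1 H@[...#/...#]: H00[##.#/...#]+1* H01[.###/...#]+1 H10[...#/##.#]+1 H11[...#/.###]+1
p2 V@[##.#/...#]: V02[####/..##]-1*
p3 H@[####/..##]: H10[####/####]+1*
p4 V@[####/####] terminal -1; root [...#/...#] d7

PV length from [...#/...#]: 3 plies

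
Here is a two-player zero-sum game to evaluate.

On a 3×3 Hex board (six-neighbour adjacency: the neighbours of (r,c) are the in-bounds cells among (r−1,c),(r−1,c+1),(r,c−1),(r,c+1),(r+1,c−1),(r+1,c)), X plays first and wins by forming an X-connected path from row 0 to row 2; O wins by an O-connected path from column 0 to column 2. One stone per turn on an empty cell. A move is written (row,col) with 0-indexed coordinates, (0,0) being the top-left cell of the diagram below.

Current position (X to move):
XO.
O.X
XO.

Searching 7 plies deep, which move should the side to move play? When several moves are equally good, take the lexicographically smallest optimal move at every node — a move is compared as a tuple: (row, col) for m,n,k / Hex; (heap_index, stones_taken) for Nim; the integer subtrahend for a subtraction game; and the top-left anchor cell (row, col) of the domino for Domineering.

X's best at [XO./O.X/XO.]: (0,2)

p1 X@[XO./O.X/XO.]: (0,2)[XOX/O.X/XO.]+1* (1,1)[XO./OXX/XO.]-1 (2,2)[XO./O.X/XOX]-1
p2 O@[XOX/O.X/XO.]: (1,1)[XOX/OOX/XO.]-1* (2,2)[XOX/O.X/XOO]-1
p3 X@[XOX/OOX/XO.]: (2,2)[XOX/OOX/XOX]+1*
p4 O@[XOX/OOX/XOX] terminal -1; root [XO./O.X/XO.] d7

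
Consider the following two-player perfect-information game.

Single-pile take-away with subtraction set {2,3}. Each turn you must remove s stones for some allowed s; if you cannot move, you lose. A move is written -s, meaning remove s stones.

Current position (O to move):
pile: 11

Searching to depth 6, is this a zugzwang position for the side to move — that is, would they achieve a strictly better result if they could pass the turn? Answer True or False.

ply 1, O at 11 | -2=-1→9*; -3=-1→8
ply 2, X at 9 | -2=-1→7; -3=+1→6*
ply 3, O at 6 | -2=-1→4*; -3=-1→3
ply 4, X at 4 | -2=-1→2; -3=+1→1*
ply 5: 1 is terminal -1 (O); from 11 depth 6
pass branch (X moves first from the same position):
  | ply 1, X at 11 | -2=-1→9*; -3=-1→8
  | ply 2, O at 9 | -2=-1→7; -3=+1→6*
  | ply 3, X at 6 | -2=-1→4*; -3=-1→3
  | ply 4, O at 4 | -2=-1→2; -3=+1→1*
  | ply 5: 1 is terminal -1 (X); from 11 depth 6
O moving scores -1; O passing scores +1

zugzwang(11, O) = True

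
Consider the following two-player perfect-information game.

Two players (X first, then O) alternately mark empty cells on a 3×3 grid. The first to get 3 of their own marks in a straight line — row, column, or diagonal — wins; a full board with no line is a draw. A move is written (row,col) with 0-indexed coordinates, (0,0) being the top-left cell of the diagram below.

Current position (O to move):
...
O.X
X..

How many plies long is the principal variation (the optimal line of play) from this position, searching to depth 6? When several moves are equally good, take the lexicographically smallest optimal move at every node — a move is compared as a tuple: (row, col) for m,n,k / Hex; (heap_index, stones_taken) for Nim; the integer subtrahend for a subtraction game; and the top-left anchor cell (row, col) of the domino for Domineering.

p1 O@[.../O.X/X..]: (0,0)[O../O.X/X..]-1 (0,1)[.O./O.X/X..]-1 (0,2)[..O/O.X/X..]+0* (1,1)[.../OOX/X..]-1 (2,1)[.../O.X/XO.]-1 (2,2)[.../O.X/X.O]+0
p2 X@[..O/O.X/X..]: (0,0)[X.O/O.X/X..]+0* (0,1)[.XO/O.X/X..]+0 (1,1)[..O/OXX/X..]+0 (2,1)[..O/O.X/XX.]+0 (2,2)[..O/O.X/X.X]+0
p3 O@[X.O/O.X/X..]: (0,1)[XOO/O.X/X..]-1 (1,1)[X.O/OOX/X..]+0* (2,1)[X.O/O.X/XO.]+0 (2,2)[X.O/O.X/X.O]+0
p4 X@[X.O/OOX/X..]: (0,1)[XXO/OOX/X..]+0* (2,1)[X.O/OOX/XX.]+0 (2,2)[X.O/OOX/X.X]+0
p5 O@[XXO/OOX/X..]: (2,1)[XXO/OOX/XO.]+0* (2,2)[XXO/OOX/X.O]+0
p6 X@[XXO/OOX/XO.]: (2,2)[XXO/OOX/XOX]+0*
p7 O@[XXO/OOX/XOX] terminal +0; root [.../O.X/X..] d6

PV length from [.../O.X/X..]: 6 plies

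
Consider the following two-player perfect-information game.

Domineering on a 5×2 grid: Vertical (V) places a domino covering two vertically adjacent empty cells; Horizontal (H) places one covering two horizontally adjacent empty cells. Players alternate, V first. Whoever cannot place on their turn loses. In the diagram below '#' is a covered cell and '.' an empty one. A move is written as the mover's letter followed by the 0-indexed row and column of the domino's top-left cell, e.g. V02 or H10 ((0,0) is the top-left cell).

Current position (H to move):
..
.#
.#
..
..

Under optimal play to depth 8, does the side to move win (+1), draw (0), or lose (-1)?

value(../.#/.#/../.., H) = +1

[../.#/.#/../..] H move#1: H00:-1/##/.#/.#/../.., H30:+1/../.#/.#/##/..*, H40:+1/../.#/.#/../##
[../.#/.#/##/..] V move#2: V00:-1/#./##/.#/##/..*, V10:-1/../##/##/##/..
[#./##/.#/##/..] H move#3: H40:+1/#./##/.#/##/##*
[#./##/.#/##/##] end (terminal -1, V#4); searched ../.#/.#/../.. to 8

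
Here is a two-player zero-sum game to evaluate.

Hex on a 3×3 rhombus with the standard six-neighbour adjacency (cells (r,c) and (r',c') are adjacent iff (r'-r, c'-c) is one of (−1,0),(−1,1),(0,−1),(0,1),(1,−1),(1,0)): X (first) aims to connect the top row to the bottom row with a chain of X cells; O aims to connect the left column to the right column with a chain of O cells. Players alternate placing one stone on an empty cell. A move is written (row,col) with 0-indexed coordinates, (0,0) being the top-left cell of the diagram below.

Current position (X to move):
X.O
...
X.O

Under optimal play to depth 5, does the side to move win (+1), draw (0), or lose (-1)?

value(X.O/.../X.O, X) = +1

ply 1, X at X.O/.../X.O | (0,1)=+1→XXO/.../X.O*; (1,0)=+1→X.O/X../X.O; (1,1)=+1→X.O/.X./X.O; (1,2)=-1→X.O/..X/X.O; (2,1)=-1→X.O/.../XXO
ply 2, O at XXO/.../X.O | (1,0)=-1→XXO/O../X.O*; (1,1)=-1→XXO/.O./X.O; (1,2)=-1→XXO/..O/X.O; (2,1)=-1→XXO/.../XOO
ply 3, X at XXO/O../X.O | (1,1)=+1→XXO/OX./X.O*; (1,2)=-1→XXO/O.X/X.O; (2,1)=-1→XXO/O../XXO
ply 4: XXO/OX./X.O is terminal -1 (O); from X.O/.../X.O depth 5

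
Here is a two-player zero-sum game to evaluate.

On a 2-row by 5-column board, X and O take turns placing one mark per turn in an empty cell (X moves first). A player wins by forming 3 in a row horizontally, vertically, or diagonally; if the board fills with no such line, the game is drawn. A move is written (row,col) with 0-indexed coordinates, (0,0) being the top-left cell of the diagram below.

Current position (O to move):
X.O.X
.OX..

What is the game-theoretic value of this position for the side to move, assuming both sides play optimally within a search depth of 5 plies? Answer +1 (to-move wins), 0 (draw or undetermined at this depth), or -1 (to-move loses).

ply 1, O at X.O.X/.OX.. | (0,1)=+0→XOO.X/.OX..*; (0,3)=+0→X.OOX/.OX..; (1,0)=+0→X.O.X/OOX..; (1,3)=+0→X.O.X/.OXO.; (1,4)=+0→X.O.X/.OX.O
ply 2, X at XOO.X/.OX.. | (0,3)=+0→XOOXX/.OX..*; (1,0)=-1→XOO.X/XOX..; (1,3)=-1→XOO.X/.OXX.; (1,4)=-1→XOO.X/.OX.X
ply 3, O at XOOXX/.OX.. | (1,0)=+0→XOOXX/OOX..*; (1,3)=+0→XOOXX/.OXO.; (1,4)=+0→XOOXX/.OX.O
ply 4, X at XOOXX/OOX.. | (1,3)=+0→XOOXX/OOXX.*; (1,4)=+0→XOOXX/OOX.X
ply 5, O at XOOXX/OOXX. | (1,4)=+0→XOOXX/OOXXO*
ply 6: XOOXX/OOXXO is terminal +0 (X); from X.O.X/.OX.. depth 5

value(X.O.X/.OX.., O) = 0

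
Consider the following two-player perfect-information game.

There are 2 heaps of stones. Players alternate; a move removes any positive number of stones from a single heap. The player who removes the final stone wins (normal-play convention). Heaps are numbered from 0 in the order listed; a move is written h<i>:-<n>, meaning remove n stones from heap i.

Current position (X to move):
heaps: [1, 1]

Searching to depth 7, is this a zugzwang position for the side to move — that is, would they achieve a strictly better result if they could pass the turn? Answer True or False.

p1 X@[(1,1)]: h0:-1[(0,1)]-1* h1:-1[(1,0)]-1
p2 O@[(0,1)]: h1:-1[(0,0)]+1*
p3 X@[(0,0)] terminal -1; root [(1,1)] d7
if X skipped the turn, O would face:
~ p1 O@[(1,1)]: h0:-1[(0,1)]-1* h1:-1[(1,0)]-1
~ p2 X@[(0,1)]: h1:-1[(0,0)]+1*
~ p3 O@[(0,0)] terminal -1; root [(1,1)] d7
compare (X): move=-1 vs pass=+1

zugzwang((1,1), X) = True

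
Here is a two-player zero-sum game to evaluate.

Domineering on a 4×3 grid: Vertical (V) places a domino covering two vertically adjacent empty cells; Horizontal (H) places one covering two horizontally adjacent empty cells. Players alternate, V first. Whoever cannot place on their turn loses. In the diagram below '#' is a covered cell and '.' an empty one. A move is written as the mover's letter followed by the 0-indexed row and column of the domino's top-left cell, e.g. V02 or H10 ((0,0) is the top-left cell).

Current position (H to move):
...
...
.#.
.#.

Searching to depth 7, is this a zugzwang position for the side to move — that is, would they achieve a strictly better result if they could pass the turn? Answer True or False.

zugzwang(.../.../.#./.#., H) = False

ply 1, H at .../.../.#./.#. | H00=-1→##./.../.#./.#.*; H01=-1→.##/.../.#./.#.; H10=-1→.../##./.#./.#.; H11=-1→.../.##/.#./.#.
ply 2, V at ##./.../.#./.#. | V02=+1→###/..#/.#./.#.*; V10=+1→##./#../##./.#.; V12=+1→##./..#/.##/.#.; V20=+1→##./.../##./##.; V22=+1→##./.../.##/.##
ply 3, H at ###/..#/.#./.#. | H10=-1→###/###/.#./.#.*
ply 4, V at ###/###/.#./.#. | V20=+1→###/###/##./##.*; V22=+1→###/###/.##/.##
ply 5: ###/###/##./##. is terminal -1 (H); from .../.../.#./.#. depth 7
suppose H passes — search the same position with V to move:
pass> ply 1, V at .../.../.#./.#. | V00=+1→#../#../.#./.#.*; V01=+1→.#./.#./.#./.#.; V02=+1→..#/..#/.#./.#.; V10=-1→.../#../##./.#.; V12=-1→.../..#/.##/.#.; V20=+1→.../.../##./##.; V22=+1→.../.../.##/.##
pass> ply 2, H at #../#../.#./.#. | H01=-1→###/#../.#./.#.*; H11=-1→#../###/.#./.#.
pass> ply 3, V at ###/#../.#./.#. | V12=+1→###/#.#/.##/.#.*; V20=+1→###/#../##./##.; V22=+1→###/#../.##/.##
pass> ply 4: ###/#.#/.##/.#. is terminal -1 (H); from .../.../.#./.#. depth 7
for H: play -1, pass -1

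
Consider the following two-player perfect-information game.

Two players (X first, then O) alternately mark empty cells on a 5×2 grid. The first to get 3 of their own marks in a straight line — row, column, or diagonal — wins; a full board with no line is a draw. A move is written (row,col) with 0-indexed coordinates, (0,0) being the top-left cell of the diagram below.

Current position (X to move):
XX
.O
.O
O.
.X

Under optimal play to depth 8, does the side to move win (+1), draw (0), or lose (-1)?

value(XX/.O/.O/O./.X, X) = -1

p1 X@[XX/.O/.O/O./.X]: (1,0)[XX/XO/.O/O./.X]-1* (2,0)[XX/.O/XO/O./.X]-1 (3,1)[XX/.O/.O/OX/.X]-1 (4,0)[XX/.O/.O/O./XX]-1
p2 O@[XX/XO/.O/O./.X]: (2,0)[XX/XO/OO/O./.X]+1* (3,1)[XX/XO/.O/OO/.X]+1 (4,0)[XX/XO/.O/O./OX]-1
p3 X@[XX/XO/OO/O./.X]: (3,1)[XX/XO/OO/OX/.X]-1* (4,0)[XX/XO/OO/O./XX]-1
p4 O@[XX/XO/OO/OX/.X]: (4,0)[XX/XO/OO/OX/OX]+1*
p5 X@[XX/XO/OO/OX/OX] terminal -1; root [XX/.O/.O/O./.X] d8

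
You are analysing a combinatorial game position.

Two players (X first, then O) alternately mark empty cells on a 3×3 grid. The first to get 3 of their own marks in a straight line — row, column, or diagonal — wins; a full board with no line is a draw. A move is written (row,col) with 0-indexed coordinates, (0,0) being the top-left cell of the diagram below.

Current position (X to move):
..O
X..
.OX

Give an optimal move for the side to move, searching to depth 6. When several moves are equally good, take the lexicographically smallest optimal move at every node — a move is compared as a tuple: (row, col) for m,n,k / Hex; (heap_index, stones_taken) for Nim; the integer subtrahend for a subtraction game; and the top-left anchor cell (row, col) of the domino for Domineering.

p1 X@[..O/X../.OX]: (0,0)[X.O/X../.OX]+1* (0,1)[.XO/X../.OX]+0 (1,1)[..O/XX./.OX]+1 (1,2)[..O/X.X/.OX]-1 (2,0)[..O/X../XOX]+0
p2 O@[X.O/X../.OX]: (0,1)[XOO/X../.OX]-1* (1,1)[X.O/XO./.OX]-1 (1,2)[X.O/X.O/.OX]-1 (2,0)[X.O/X../OOX]-1
p3 X@[XOO/X../.OX]: (1,1)[XOO/XX./.OX]+1* (1,2)[XOO/X.X/.OX]-1 (2,0)[XOO/X../XOX]+1
p4 O@[XOO/XX./.OX] terminal -1; root [..O/X../.OX] d6

X's best at [..O/X../.OX]: (0,0)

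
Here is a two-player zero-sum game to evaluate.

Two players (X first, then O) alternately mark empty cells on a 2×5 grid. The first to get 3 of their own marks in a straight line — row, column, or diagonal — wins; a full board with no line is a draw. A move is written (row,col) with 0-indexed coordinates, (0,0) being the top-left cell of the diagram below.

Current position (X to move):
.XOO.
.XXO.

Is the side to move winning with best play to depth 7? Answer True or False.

[.XOO./.XXO.] X move#1: (0,0):-1/XXOO./.XXO., (0,4):+0/.XOOX/.XXO., (1,0):+1/.XOO./XXXO.*, (1,4):-1/.XOO./.XXOX
[.XOO./XXXO.] end (terminal -1, O#2); searched .XOO./.XXO. to 7

X winning at [.XOO./.XXO.]: True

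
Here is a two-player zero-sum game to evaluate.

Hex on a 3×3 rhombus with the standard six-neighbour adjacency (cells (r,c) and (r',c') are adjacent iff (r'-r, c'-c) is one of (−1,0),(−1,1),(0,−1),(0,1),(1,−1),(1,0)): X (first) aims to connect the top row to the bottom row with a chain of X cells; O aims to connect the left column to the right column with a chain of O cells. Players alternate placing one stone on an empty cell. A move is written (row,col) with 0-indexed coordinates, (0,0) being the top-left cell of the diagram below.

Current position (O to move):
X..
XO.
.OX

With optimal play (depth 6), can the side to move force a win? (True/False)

O winning at [X../XO./.OX]: True

[X../XO./.OX] O move#1: (0,1):-1/XO./XO./.OX, (0,2):-1/X.O/XO./.OX, (1,2):-1/X../XOO/.OX, (2,0):+1/X../XO./OOX*
[X../XO./OOX] X move#2: (0,1):-1/XX./XO./OOX*, (0,2):-1/X.X/XO./OOX, (1,2):-1/X../XOX/OOX
[XX./XO./OOX] O move#3: (0,2):+1/XXO/XO./OOX*, (1,2):+1/XX./XOO/OOX
[XXO/XO./OOX] end (terminal -1, X#4); searched X../XO./.OX to 6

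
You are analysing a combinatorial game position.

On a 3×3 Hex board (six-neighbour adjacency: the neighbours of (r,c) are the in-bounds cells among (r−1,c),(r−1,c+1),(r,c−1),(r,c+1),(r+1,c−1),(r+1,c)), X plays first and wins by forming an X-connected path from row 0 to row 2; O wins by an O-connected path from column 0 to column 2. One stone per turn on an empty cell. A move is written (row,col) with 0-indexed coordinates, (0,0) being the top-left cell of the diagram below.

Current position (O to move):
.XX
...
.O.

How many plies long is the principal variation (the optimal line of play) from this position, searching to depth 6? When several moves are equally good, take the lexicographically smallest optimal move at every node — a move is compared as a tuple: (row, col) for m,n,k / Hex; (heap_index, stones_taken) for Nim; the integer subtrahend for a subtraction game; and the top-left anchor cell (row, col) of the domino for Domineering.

PV length from [.XX/.../.O.]: 5 plies

[.XX/.../.O.] O move#1: (0,0):-1/OXX/.../.O., (1,0):+1/.XX/O../.O.*, (1,1):+1/.XX/.O./.O., (1,2):-1/.XX/..O/.O., (2,0):+1/.XX/.../OO., (2,2):-1/.XX/.../.OO
[.XX/O../.O.] X move#2: (0,0):-1/XXX/O../.O.*, (1,1):-1/.XX/OX./.O., (1,2):-1/.XX/O.X/.O., (2,0):-1/.XX/O../XO., (2,2):-1/.XX/O../.OX
[XXX/O../.O.] O move#3: (1,1):+1/XXX/OO./.O.*, (1,2):+1/XXX/O.O/.O., (2,0):+1/XXX/O../OO., (2,2):+1/XXX/O../.OO
[XXX/OO./.O.] X move#4: (1,2):-1/XXX/OOX/.O.*, (2,0):-1/XXX/OO./XO., (2,2):-1/XXX/OO./.OX
[XXX/OOX/.O.] O move#5: (2,0):-1/XXX/OOX/OO., (2,2):+1/XXX/OOX/.OO*
[XXX/OOX/.OO] end (terminal -1, X#6); searched .XX/.../.O. to 6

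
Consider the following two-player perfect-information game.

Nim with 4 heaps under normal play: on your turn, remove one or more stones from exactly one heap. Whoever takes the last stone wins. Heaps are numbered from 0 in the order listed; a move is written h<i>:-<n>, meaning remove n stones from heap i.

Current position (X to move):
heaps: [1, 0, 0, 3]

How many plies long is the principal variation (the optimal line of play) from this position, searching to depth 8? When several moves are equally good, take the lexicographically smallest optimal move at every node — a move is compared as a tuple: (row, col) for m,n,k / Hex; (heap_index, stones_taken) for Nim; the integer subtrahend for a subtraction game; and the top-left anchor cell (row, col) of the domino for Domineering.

PV length from [(1,0,0,3)]: 3 plies

p1 X@[(1,0,0,3)]: h0:-1[(0,0,0,3)]-1 h3:-1[(1,0,0,2)]-1 h3:-2[(1,0,0,1)]+1* h3:-3[(1,0,0,0)]-1
p2 O@[(1,0,0,1)]: h0:-1[(0,0,0,1)]-1* h3:-1[(1,0,0,0)]-1
p3 X@[(0,0,0,1)]: h3:-1[(0,0,0,0)]+1*
p4 O@[(0,0,0,0)] terminal -1; root [(1,0,0,3)] d8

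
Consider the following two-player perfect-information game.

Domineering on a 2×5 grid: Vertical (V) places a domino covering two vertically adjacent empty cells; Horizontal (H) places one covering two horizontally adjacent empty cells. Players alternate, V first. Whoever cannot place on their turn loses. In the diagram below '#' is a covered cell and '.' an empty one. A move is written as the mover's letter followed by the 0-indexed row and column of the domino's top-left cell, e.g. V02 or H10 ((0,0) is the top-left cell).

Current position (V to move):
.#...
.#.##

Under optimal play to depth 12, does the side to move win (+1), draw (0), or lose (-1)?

value(.#.../.#.##, V) = +1

p1 V@[.#.../.#.##]: V00[##.../##.##]-1 V02[.##../.####]+1*
p2 H@[.##../.####]: H03[.####/.####]-1*
p3 V@[.####/.####]: V00[#####/#####]+1*
p4 H@[#####/#####] terminal -1; root [.#.../.#.##] d12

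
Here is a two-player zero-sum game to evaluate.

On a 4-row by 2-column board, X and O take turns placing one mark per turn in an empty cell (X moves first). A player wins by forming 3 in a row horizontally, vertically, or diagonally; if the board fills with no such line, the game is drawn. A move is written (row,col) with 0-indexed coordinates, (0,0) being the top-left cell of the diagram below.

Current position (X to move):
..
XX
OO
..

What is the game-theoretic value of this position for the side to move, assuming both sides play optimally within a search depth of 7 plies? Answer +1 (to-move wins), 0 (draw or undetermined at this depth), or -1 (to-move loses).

ply 1, X at ../XX/OO/.. | (0,0)=+0→X./XX/OO/..*; (0,1)=+0→.X/XX/OO/..; (3,0)=+0→../XX/OO/X.; (3,1)=+0→../XX/OO/.X
ply 2, O at X./XX/OO/.. | (0,1)=+0→XO/XX/OO/..*; (3,0)=+0→X./XX/OO/O.; (3,1)=+0→X./XX/OO/.O
ply 3, X at XO/XX/OO/.. | (3,0)=+0→XO/XX/OO/X.*; (3,1)=+0→XO/XX/OO/.X
ply 4, O at XO/XX/OO/X. | (3,1)=+0→XO/XX/OO/XO*
ply 5: XO/XX/OO/XO is terminal +0 (X); from ../XX/OO/.. depth 7

value(../XX/OO/.., X) = 0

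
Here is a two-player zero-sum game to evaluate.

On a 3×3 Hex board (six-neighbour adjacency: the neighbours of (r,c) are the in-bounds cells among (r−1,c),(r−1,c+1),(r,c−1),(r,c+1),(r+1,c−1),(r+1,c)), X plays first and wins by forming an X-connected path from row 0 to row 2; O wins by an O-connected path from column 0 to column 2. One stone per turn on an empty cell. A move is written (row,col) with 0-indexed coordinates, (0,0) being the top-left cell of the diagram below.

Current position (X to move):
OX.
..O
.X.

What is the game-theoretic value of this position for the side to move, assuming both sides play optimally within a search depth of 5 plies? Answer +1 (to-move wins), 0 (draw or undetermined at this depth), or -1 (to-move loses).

value(OX./..O/.X., X) = +1

ply 1, X at OX./..O/.X. | (0,2)=-1→OXX/..O/.X.; (1,0)=+1→OX./X.O/.X.*; (1,1)=+1→OX./.XO/.X.; (2,0)=+1→OX./..O/XX.; (2,2)=-1→OX./..O/.XX
ply 2, O at OX./X.O/.X. | (0,2)=-1→OXO/X.O/.X.*; (1,1)=-1→OX./XOO/.X.; (2,0)=-1→OX./X.O/OX.; (2,2)=-1→OX./X.O/.XO
ply 3, X at OXO/X.O/.X. | (1,1)=+1→OXO/XXO/.X.*; (2,0)=+1→OXO/X.O/XX.; (2,2)=+1→OXO/X.O/.XX
ply 4: OXO/XXO/.X. is terminal -1 (O); from OX./..O/.X. depth 5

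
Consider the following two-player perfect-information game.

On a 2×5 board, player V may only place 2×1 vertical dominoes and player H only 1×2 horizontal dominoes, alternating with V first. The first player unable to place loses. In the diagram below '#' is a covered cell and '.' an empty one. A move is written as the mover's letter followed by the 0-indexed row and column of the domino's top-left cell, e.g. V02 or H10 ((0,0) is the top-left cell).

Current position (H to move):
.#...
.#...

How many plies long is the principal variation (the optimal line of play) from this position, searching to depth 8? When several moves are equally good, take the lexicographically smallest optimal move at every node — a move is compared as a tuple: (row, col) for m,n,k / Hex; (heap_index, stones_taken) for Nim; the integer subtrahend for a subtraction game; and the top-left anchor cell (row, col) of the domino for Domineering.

p1 H@[.#.../.#...]: H02[.###./.#...]-1* H03[.#.##/.#...]-1 H12[.#.../.###.]-1 H13[.#.../.#.##]-1
p2 V@[.###./.#...]: V00[####./##...]-1 V04[.####/.#..#]+1*
p3 H@[.####/.#..#]: H12[.####/.####]-1*
p4 V@[.####/.####]: V00[#####/#####]+1*
p5 H@[#####/#####] terminal -1; root [.#.../.#...] d8

PV length from [.#.../.#...]: 4 plies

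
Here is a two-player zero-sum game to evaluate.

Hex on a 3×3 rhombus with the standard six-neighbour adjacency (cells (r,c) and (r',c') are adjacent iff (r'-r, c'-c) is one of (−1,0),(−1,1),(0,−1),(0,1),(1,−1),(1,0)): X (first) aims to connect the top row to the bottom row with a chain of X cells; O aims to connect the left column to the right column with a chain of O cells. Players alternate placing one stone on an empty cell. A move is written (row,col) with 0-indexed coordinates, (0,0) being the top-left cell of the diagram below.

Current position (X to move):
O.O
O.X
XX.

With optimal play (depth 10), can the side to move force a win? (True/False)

[O.O/O.X/XX.] X move#1: (0,1):-1/OXO/O.X/XX.*, (1,1):-1/O.O/OXX/XX., (2,2):-1/O.O/O.X/XXX
[OXO/O.X/XX.] O move#2: (1,1):+1/OXO/OOX/XX.*, (2,2):-1/OXO/O.X/XXO
[OXO/OOX/XX.] end (terminal -1, X#3); searched O.O/O.X/XX. to 10

X winning at [O.O/O.X/XX.]: False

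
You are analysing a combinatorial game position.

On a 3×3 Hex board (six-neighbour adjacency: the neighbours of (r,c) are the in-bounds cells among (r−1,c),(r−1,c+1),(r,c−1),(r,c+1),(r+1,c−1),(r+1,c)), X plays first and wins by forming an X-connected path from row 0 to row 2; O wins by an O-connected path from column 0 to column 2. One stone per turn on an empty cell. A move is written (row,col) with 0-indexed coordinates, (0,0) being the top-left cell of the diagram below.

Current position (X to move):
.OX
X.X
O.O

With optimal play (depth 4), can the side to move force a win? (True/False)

ply 1, X at .OX/X.X/O.O | (0,0)=-1→XOX/X.X/O.O; (1,1)=-1→.OX/XXX/O.O; (2,1)=+1→.OX/X.X/OXO*
ply 2: .OX/X.X/OXO is terminal -1 (O); from .OX/X.X/O.O depth 4

X winning at [.OX/X.X/O.O]: True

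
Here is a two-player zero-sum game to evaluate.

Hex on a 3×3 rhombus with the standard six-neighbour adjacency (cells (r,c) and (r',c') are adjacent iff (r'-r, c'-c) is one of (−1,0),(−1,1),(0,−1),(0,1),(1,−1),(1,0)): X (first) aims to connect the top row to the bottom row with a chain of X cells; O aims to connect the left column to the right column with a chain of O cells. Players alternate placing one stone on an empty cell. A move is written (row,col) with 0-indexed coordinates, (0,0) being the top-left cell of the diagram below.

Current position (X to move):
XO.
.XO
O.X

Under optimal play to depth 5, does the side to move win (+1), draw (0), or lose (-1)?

value(XO./.XO/O.X, X) = +1

[XO./.XO/O.X] X move#1: (0,2):-1/XOX/.XO/O.X, (1,0):-1/XO./XXO/O.X, (2,1):+1/XO./.XO/OXX*
[XO./.XO/OXX] O move#2: (0,2):-1/XOO/.XO/OXX*, (1,0):-1/XO./OXO/OXX
[XOO/.XO/OXX] X move#3: (1,0):+1/XOO/XXO/OXX*
[XOO/XXO/OXX] end (terminal -1, O#4); searched XO./.XO/O.X to 5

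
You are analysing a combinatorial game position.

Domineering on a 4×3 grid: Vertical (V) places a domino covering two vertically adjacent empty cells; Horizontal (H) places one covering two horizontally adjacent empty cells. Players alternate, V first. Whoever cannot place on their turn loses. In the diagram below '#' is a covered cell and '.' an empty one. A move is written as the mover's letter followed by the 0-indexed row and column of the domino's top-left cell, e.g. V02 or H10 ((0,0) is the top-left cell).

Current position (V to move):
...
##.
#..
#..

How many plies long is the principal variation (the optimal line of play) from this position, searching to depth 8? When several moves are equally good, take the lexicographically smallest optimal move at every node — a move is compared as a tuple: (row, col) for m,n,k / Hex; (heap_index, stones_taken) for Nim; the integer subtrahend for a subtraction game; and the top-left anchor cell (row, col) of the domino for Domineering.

[.../##./#../#..] V move#1: V02:-1/..#/###/#../#.., V12:-1/.../###/#.#/#.., V21:+1/.../##./##./##.*, V22:+1/.../##./#.#/#.#
[.../##./##./##.] H move#2: H00:-1/##./##./##./##.*, H01:-1/.##/##./##./##.
[##./##./##./##.] V move#3: V02:+1/###/###/##./##.*, V12:+1/##./###/###/##., V22:+1/##./##./###/###
[###/###/##./##.] end (terminal -1, H#4); searched .../##./#../#.. to 8

PV length from [.../##./#../#..]: 3 plies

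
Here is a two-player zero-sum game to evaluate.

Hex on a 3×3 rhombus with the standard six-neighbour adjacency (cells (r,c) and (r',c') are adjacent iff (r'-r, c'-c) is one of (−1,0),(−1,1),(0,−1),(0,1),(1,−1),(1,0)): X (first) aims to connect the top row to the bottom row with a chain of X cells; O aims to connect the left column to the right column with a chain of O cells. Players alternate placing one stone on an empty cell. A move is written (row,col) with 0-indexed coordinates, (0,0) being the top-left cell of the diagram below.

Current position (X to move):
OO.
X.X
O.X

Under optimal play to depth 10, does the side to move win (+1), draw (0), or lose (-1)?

value(OO./X.X/O.X, X) = +1

p1 X@[OO./X.X/O.X]: (0,2)[OOX/X.X/O.X]+1* (1,1)[OO./XXX/O.X]-1 (2,1)[OO./X.X/OXX]-1
p2 O@[OOX/X.X/O.X] terminal -1; root [OO./X.X/O.X] d10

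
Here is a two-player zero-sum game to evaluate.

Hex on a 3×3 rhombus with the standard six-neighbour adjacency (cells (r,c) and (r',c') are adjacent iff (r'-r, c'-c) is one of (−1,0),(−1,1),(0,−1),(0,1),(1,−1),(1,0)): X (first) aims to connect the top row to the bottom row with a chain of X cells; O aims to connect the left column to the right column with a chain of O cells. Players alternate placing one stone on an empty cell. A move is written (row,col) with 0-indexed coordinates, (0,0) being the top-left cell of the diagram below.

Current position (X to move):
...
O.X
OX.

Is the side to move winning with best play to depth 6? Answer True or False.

X winning at [.../O.X/OX.]: True

ply 1, X at .../O.X/OX. | (0,0)=-1→X../O.X/OX.; (0,1)=+1→.X./O.X/OX.*; (0,2)=+1→..X/O.X/OX.; (1,1)=+1→.../OXX/OX.; (2,2)=-1→.../O.X/OXX
ply 2, O at .X./O.X/OX. | (0,0)=-1→OX./O.X/OX.*; (0,2)=-1→.XO/O.X/OX.; (1,1)=-1→.X./OOX/OX.; (2,2)=-1→.X./O.X/OXO
ply 3, X at OX./O.X/OX. | (0,2)=+1→OXX/O.X/OX.*; (1,1)=+1→OX./OXX/OX.; (2,2)=+1→OX./O.X/OXX
ply 4: OXX/O.X/OX. is terminal -1 (O); from .../O.X/OX. depth 6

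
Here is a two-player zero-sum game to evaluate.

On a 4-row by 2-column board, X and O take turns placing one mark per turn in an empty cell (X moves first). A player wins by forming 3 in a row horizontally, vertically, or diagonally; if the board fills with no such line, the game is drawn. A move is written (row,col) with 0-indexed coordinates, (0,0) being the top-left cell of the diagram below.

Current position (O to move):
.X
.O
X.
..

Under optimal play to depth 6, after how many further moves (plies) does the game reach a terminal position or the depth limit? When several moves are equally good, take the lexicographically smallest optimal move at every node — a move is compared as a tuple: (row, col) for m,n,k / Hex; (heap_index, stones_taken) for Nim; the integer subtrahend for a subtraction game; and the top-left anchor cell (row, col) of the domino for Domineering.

PV length from [.X/.O/X./..]: 5 plies

p1 O@[.X/.O/X./..]: (0,0)[OX/.O/X./..]+0* (1,0)[.X/OO/X./..]+0 (2,1)[.X/.O/XO/..]+0 (3,0)[.X/.O/X./O.]+0 (3,1)[.X/.O/X./.O]+0
p2 X@[OX/.O/X./..]: (1,0)[OX/XO/X./..]+0* (2,1)[OX/.O/XX/..]+0 (3,0)[OX/.O/X./X.]+0 (3,1)[OX/.O/X./.X]+0
p3 O@[OX/XO/X./..]: (2,1)[OX/XO/XO/..]-1 (3,0)[OX/XO/X./O.]+0* (3,1)[OX/XO/X./.O]-1
p4 X@[OX/XO/X./O.]: (2,1)[OX/XO/XX/O.]+0* (3,1)[OX/XO/X./OX]+0
p5 O@[OX/XO/XX/O.]: (3,1)[OX/XO/XX/OO]+0*
p6 X@[OX/XO/XX/OO] terminal +0; root [.X/.O/X./..] d6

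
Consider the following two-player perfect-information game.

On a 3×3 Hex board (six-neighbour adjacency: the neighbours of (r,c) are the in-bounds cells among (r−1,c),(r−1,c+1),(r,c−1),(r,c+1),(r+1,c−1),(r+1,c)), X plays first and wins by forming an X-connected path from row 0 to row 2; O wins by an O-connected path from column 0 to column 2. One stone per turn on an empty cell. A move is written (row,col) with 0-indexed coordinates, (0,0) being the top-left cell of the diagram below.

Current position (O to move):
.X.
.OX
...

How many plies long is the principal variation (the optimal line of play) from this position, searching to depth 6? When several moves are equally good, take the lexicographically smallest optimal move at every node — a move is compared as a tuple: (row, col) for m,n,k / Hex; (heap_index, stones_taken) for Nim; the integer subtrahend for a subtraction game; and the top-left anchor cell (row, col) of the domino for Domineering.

PV length from [.X./.OX/...]: 3 plies

[.X./.OX/...] O move#1: (0,0):-1/OX./.OX/..., (0,2):+1/.XO/.OX/...*, (1,0):-1/.X./OOX/..., (2,0):-1/.X./.OX/O.., (2,1):+1/.X./.OX/.O., (2,2):+1/.X./.OX/..O
[.XO/.OX/...] X move#2: (0,0):-1/XXO/.OX/...*, (1,0):-1/.XO/XOX/..., (2,0):-1/.XO/.OX/X.., (2,1):-1/.XO/.OX/.X., (2,2):-1/.XO/.OX/..X
[XXO/.OX/...] O move#3: (1,0):+1/XXO/OOX/...*, (2,0):+1/XXO/.OX/O.., (2,1):+1/XXO/.OX/.O., (2,2):+1/XXO/.OX/..O
[XXO/OOX/...] end (terminal -1, X#4); searched .X./.OX/... to 6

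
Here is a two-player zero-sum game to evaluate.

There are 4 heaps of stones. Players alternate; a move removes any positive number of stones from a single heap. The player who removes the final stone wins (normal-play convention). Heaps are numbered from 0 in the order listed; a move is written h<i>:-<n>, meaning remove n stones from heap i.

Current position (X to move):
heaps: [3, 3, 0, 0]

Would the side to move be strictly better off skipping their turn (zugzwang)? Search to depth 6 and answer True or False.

p1 X@[(3,3,0,0)]: h0:-1[(2,3,0,0)]-1* h0:-2[(1,3,0,0)]-1 h0:-3[(0,3,0,0)]-1 h1:-1[(3,2,0,0)]-1 h1:-2[(3,1,0,0)]-1 h1:-3[(3,0,0,0)]-1
p2 O@[(2,3,0,0)]: h0:-1[(1,3,0,0)]-1 h0:-2[(0,3,0,0)]-1 h1:-1[(2,2,0,0)]+1* h1:-2[(2,1,0,0)]-1 h1:-3[(2,0,0,0)]-1
p3 X@[(2,2,0,0)]: h0:-1[(1,2,0,0)]-1* h0:-2[(0,2,0,0)]-1 h1:-1[(2,1,0,0)]-1 h1:-2[(2,0,0,0)]-1
p4 O@[(1,2,0,0)]: h0:-1[(0,2,0,0)]-1 h1:-1[(1,1,0,0)]+1* h1:-2[(1,0,0,0)]-1
p5 X@[(1,1,0,0)]: h0:-1[(0,1,0,0)]-1* h1:-1[(1,0,0,0)]-1
p6 O@[(0,1,0,0)]: h1:-1[(0,0,0,0)]+1*
p7 X@[(0,0,0,0)] terminal -1; root [(3,3,0,0)] d6
suppose X passes — search the same position with O to move:
pass> p1 O@[(3,3,0,0)]: h0:-1[(2,3,0,0)]-1* h0:-2[(1,3,0,0)]-1 h0:-3[(0,3,0,0)]-1 h1:-1[(3,2,0,0)]-1 h1:-2[(3,1,0,0)]-1 h1:-3[(3,0,0,0)]-1
pass> p2 X@[(2,3,0,0)]: h0:-1[(1,3,0,0)]-1 h0:-2[(0,3,0,0)]-1 h1:-1[(2,2,0,0)]+1* h1:-2[(2,1,0,0)]-1 h1:-3[(2,0,0,0)]-1
pass> p3 O@[(2,2,0,0)]: h0:-1[(1,2,0,0)]-1* h0:-2[(0,2,0,0)]-1 h1:-1[(2,1,0,0)]-1 h1:-2[(2,0,0,0)]-1
pass> p4 X@[(1,2,0,0)]: h0:-1[(0,2,0,0)]-1 h1:-1[(1,1,0,0)]+1* h1:-2[(1,0,0,0)]-1
pass> p5 O@[(1,1,0,0)]: h0:-1[(0,1,0,0)]-1* h1:-1[(1,0,0,0)]-1
pass> p6 X@[(0,1,0,0)]: h1:-1[(0,0,0,0)]+1*
pass> p7 O@[(0,0,0,0)] terminal -1; root [(3,3,0,0)] d6
for X: play -1, pass +1

zugzwang((3,3,0,0), X) = True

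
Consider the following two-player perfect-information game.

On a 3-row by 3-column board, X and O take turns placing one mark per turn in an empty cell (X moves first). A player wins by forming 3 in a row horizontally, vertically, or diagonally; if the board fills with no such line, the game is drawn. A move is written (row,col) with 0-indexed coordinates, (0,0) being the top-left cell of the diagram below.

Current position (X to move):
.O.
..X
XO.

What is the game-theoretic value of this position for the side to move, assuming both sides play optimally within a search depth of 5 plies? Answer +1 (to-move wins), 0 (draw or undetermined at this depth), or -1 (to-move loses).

value(.O./..X/XO., X) = +1

ply 1, X at .O./..X/XO. | (0,0)=-1→XO./..X/XO.; (0,2)=-1→.OX/..X/XO.; (1,0)=-1→.O./X.X/XO.; (1,1)=+1→.O./.XX/XO.*; (2,2)=-1→.O./..X/XOX
ply 2, O at .O./.XX/XO. | (0,0)=-1→OO./.XX/XO.*; (0,2)=-1→.OO/.XX/XO.; (1,0)=-1→.O./OXX/XO.; (2,2)=-1→.O./.XX/XOO
ply 3, X at OO./.XX/XO. | (0,2)=+1→OOX/.XX/XO.*; (1,0)=+1→OO./XXX/XO.; (2,2)=-1→OO./.XX/XOX
ply 4: OOX/.XX/XO. is terminal -1 (O); from .O./..X/XO. depth 5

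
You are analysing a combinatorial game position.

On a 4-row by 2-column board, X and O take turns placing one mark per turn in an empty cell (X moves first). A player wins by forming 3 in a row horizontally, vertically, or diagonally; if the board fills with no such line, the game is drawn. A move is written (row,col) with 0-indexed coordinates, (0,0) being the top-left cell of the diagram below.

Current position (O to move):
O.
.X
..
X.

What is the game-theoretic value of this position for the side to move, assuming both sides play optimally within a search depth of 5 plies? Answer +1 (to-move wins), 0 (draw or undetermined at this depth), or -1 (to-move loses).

value(O./.X/../X., O) = 0

[O./.X/../X.] O move#1: (0,1):+0/OO/.X/../X.*, (1,0):+0/O./OX/../X., (2,0):+0/O./.X/O./X., (2,1):+0/O./.X/.O/X., (3,1):+0/O./.X/../XO
[OO/.X/../X.] X move#2: (1,0):+0/OO/XX/../X.*, (2,0):+0/OO/.X/X./X., (2,1):+0/OO/.X/.X/X., (3,1):+0/OO/.X/../XX
[OO/XX/../X.] O move#3: (2,0):+0/OO/XX/O./X.*, (2,1):-1/OO/XX/.O/X., (3,1):-1/OO/XX/../XO
[OO/XX/O./X.] X move#4: (2,1):+0/OO/XX/OX/X.*, (3,1):+0/OO/XX/O./XX
[OO/XX/OX/X.] O move#5: (3,1):+0/OO/XX/OX/XO*
[OO/XX/OX/XO] end (terminal +0, X#6); searched O./.X/../X. to 5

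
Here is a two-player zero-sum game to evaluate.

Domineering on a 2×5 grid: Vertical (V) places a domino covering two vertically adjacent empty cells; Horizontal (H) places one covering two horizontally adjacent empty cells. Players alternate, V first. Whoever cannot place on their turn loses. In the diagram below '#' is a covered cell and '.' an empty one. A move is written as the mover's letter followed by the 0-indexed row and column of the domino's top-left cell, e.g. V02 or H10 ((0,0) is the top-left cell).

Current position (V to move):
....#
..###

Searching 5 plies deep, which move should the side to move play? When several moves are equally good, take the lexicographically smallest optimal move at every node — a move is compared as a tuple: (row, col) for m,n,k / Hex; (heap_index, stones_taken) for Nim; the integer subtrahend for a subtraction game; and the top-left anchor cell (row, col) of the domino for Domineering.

ply 1, V at ....#/..### | V00=-1→#...#/#.###; V01=+1→.#..#/.####*
ply 2, H at .#..#/.#### | H02=-1→.####/.####*
ply 3, V at .####/.#### | V00=+1→#####/#####*
ply 4: #####/##### is terminal -1 (H); from ....#/..### depth 5

V's best at [....#/..###]: V01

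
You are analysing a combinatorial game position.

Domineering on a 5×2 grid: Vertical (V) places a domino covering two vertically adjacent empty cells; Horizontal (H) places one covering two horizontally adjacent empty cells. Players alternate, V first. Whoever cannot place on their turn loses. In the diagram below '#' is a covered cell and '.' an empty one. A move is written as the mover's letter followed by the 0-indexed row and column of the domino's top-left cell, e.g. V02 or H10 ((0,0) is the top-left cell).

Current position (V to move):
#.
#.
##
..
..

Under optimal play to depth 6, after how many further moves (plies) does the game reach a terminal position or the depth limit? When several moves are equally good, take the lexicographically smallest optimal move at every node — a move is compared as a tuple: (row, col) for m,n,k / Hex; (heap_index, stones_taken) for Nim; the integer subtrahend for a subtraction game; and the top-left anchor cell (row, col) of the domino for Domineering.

p1 V@[#./#./##/../..]: V01[##/##/##/../..]-1 V30[#./#./##/#./#.]+1* V31[#./#./##/.#/.#]+1
p2 H@[#./#./##/#./#.] terminal -1; root [#./#./##/../..] d6

PV length from [#./#./##/../..]: 1 ply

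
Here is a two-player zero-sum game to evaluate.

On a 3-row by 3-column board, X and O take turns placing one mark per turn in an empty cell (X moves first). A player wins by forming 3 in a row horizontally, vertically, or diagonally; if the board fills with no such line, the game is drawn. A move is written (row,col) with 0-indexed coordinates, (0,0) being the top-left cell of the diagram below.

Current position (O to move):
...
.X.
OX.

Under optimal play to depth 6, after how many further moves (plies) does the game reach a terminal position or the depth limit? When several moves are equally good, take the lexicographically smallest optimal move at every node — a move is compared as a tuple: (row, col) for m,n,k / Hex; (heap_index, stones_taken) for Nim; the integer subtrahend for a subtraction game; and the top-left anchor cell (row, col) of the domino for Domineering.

PV length from [.../.X./OX.]: 6 plies

p1 O@[.../.X./OX.]: (0,0)[O../.X./OX.]-1 (0,1)[.O./.X./OX.]+0* (0,2)[..O/.X./OX.]-1 (1,0)[.../OX./OX.]-1 (1,2)[.../.XO/OX.]-1 (2,2)[.../.X./OXO]-1
p2 X@[.O./.X./OX.]: (0,0)[XO./.X./OX.]+0* (0,2)[.OX/.X./OX.]+0 (1,0)[.O./XX./OX.]+0 (1,2)[.O./.XX/OX.]+0 (2,2)[.O./.X./OXX]-1
p3 O@[XO./.X./OX.]: (0,2)[XOO/.X./OX.]-1 (1,0)[XO./OX./OX.]-1 (1,2)[XO./.XO/OX.]-1 (2,2)[XO./.X./OXO]+0*
p4 X@[XO./.X./OXO]: (0,2)[XOX/.X./OXO]+0* (1,0)[XO./XX./OXO]+0 (1,2)[XO./.XX/OXO]+0
p5 O@[XOX/.X./OXO]: (1,0)[XOX/OX./OXO]+0* (1,2)[XOX/.XO/OXO]+0
p6 X@[XOX/OX./OXO]: (1,2)[XOX/OXX/OXO]+0*
p7 O@[XOX/OXX/OXO] terminal +0; root [.../.X./OX.] d6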